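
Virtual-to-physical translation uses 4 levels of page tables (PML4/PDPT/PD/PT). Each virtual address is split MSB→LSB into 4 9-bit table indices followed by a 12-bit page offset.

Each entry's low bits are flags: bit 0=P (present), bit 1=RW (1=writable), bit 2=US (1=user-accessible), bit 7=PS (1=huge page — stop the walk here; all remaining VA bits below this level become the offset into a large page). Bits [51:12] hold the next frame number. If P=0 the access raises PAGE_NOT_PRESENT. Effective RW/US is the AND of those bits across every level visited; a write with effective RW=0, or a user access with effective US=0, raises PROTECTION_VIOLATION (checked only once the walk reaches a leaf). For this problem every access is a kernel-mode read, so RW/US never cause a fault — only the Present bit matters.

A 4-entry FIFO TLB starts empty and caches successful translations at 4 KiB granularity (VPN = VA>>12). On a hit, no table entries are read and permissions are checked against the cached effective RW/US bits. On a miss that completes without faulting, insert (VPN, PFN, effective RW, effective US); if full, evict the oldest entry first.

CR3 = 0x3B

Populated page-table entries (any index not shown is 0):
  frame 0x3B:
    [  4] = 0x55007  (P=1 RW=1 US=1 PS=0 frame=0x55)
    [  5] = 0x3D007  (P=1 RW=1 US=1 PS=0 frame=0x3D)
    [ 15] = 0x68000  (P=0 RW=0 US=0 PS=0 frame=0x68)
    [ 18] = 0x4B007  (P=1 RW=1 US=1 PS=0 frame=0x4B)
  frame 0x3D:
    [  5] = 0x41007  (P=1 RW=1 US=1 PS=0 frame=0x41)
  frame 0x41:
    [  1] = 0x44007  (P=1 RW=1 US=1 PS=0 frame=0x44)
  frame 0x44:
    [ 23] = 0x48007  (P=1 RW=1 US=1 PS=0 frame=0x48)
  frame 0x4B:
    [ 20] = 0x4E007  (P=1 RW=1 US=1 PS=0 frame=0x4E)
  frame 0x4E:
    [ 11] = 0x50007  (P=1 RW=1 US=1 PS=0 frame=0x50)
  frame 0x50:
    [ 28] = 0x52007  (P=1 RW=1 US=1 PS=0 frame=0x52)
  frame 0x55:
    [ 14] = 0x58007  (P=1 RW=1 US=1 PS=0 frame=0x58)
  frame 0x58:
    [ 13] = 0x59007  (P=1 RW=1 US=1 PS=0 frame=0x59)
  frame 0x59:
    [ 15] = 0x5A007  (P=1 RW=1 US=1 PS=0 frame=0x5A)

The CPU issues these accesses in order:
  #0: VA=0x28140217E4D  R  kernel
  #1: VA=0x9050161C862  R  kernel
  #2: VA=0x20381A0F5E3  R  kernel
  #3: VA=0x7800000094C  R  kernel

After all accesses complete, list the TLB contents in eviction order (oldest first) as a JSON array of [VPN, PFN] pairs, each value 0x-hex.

Walk each access:
#0 VA=0x28140217E4D (r,kernel):
  [0] read 0x3B idx=5: raw=0x3D007 flags P=1 W=1 U=1 S=0
  [1] read 0x3D idx=5: raw=0x41007 flags P=1 W=1 U=1 S=0
  [2] read 0x41 idx=1: raw=0x44007 flags P=1 W=1 U=1 S=0
  [3] read 0x44 idx=23: raw=0x48007 flags P=1 W=1 U=1 S=0
  ✓ 0x48E4D  — 4 lookups
#1 VA=0x9050161C862 (r,kernel):
  [0] read 0x3B idx=18: raw=0x4B007 flags P=1 W=1 U=1 S=0
  [1] read 0x4B idx=20: raw=0x4E007 flags P=1 W=1 U=1 S=0
  [2] read 0x4E idx=11: raw=0x50007 flags P=1 W=1 U=1 S=0
  [3] read 0x50 idx=28: raw=0x52007 flags P=1 W=1 U=1 S=0
  ✓ 0x52862  — 4 lookups
#2 VA=0x20381A0F5E3 (r,kernel):
  [0] read 0x3B idx=4: raw=0x55007 flags P=1 W=1 U=1 S=0
  [1] read 0x55 idx=14: raw=0x58007 flags P=1 W=1 U=1 S=0
  [2] read 0x58 idx=13: raw=0x59007 flags P=1 W=1 U=1 S=0
  [3] read 0x59 idx=15: raw=0x5A007 flags P=1 W=1 U=1 S=0
  ✓ 0x5A5E3  — 4 lookups
#3 VA=0x7800000094C (r,kernel):
  [0] read 0x3B idx=15: raw=0x68000 flags P=0 W=0 U=0 S=0
  ✗ PAGE_NOT_PRESENT  [1 reads]

TLB: [["0x28140217", "0x48"], ["0x9050161C", "0x52"], ["0x20381A0F", "0x5A"]]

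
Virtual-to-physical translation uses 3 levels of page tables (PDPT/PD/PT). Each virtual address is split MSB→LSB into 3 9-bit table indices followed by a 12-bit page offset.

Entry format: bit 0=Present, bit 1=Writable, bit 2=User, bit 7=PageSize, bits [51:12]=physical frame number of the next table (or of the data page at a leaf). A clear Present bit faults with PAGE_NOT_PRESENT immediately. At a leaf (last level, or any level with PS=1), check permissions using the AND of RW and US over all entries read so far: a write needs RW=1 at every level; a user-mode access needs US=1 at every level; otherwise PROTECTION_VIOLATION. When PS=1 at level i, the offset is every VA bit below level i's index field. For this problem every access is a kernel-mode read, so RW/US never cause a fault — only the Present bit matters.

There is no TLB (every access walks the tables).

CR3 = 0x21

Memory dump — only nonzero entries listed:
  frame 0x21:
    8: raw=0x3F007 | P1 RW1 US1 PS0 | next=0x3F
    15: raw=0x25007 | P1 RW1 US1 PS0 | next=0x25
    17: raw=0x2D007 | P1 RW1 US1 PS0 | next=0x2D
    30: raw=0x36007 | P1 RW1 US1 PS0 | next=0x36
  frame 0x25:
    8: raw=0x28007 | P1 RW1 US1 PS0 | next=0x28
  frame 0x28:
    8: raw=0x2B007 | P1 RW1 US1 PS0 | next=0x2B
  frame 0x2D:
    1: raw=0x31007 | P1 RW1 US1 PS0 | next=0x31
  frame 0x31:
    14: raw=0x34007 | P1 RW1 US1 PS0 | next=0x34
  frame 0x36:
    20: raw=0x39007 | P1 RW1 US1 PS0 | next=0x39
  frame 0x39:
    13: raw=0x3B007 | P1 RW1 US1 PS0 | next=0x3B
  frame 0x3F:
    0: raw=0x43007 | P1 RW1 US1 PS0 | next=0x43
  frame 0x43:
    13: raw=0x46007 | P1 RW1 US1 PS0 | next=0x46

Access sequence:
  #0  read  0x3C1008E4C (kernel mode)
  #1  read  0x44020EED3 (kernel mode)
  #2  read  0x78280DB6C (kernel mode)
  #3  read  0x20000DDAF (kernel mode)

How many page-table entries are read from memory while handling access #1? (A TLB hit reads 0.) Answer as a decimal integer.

Trace:
#0 VA=0x3C1008E4C (r,kernel):
  lvl0: tbl 0x21, slot 15 ⇒ 0x25007 (P1/RW1/US1/PS0)
  lvl1: tbl 0x25, slot 8 ⇒ 0x28007 (P1/RW1/US1/PS0)
  lvl2: tbl 0x28, slot 8 ⇒ 0x2B007 (P1/RW1/US1/PS0)
  ✓ 0x2BE4C  — 3 lookups
#1 VA=0x44020EED3 (r,kernel):
  lvl0: tbl 0x21, slot 17 ⇒ 0x2D007 (P1/RW1/US1/PS0)
  lvl1: tbl 0x2D, slot 1 ⇒ 0x31007 (P1/RW1/US1/PS0)
  lvl2: tbl 0x31, slot 14 ⇒ 0x34007 (P1/RW1/US1/PS0)
  ✓ 0x34ED3  — 3 lookups
#2 VA=0x78280DB6C (r,kernel):
  lvl0: tbl 0x21, slot 30 ⇒ 0x36007 (P1/RW1/US1/PS0)
  lvl1: tbl 0x36, slot 20 ⇒ 0x39007 (P1/RW1/US1/PS0)
  lvl2: tbl 0x39, slot 13 ⇒ 0x3B007 (P1/RW1/US1/PS0)
  ✓ 0x3BB6C  — 3 lookups
#3 VA=0x20000DDAF (r,kernel):
  lvl0: tbl 0x21, slot 8 ⇒ 0x3F007 (P1/RW1/US1/PS0)
  lvl1: tbl 0x3F, slot 0 ⇒ 0x43007 (P1/RW1/US1/PS0)
  lvl2: tbl 0x43, slot 13 ⇒ 0x46007 (P1/RW1/US1/PS0)
  ✓ 0x46DAF  — 3 lookups

Entries read for #1: 3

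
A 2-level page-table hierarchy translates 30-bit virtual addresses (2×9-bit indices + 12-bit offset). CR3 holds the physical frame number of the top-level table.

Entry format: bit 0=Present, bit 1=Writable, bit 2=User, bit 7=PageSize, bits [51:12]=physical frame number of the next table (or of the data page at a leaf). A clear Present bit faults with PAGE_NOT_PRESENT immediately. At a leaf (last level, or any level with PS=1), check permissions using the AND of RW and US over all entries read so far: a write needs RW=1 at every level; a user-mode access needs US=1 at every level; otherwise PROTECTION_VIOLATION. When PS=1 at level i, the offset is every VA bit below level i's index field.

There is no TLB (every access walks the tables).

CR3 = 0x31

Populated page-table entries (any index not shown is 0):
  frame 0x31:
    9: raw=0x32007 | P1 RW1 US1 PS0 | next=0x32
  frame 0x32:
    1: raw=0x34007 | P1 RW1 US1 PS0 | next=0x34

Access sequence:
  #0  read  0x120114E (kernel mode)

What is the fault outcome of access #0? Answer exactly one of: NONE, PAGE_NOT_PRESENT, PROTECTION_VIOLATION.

Per-access translation:
#0 VA=0x120114E (r,kernel):
  lvl0: tbl 0x31, slot 9 ⇒ 0x32007 (P1/RW1/US1/PS0)
  lvl1: tbl 0x32, slot 1 ⇒ 0x34007 (P1/RW1/US1/PS0)
  ⇒ phys 0x3414E  [2 reads]

Access #0 fault: NONE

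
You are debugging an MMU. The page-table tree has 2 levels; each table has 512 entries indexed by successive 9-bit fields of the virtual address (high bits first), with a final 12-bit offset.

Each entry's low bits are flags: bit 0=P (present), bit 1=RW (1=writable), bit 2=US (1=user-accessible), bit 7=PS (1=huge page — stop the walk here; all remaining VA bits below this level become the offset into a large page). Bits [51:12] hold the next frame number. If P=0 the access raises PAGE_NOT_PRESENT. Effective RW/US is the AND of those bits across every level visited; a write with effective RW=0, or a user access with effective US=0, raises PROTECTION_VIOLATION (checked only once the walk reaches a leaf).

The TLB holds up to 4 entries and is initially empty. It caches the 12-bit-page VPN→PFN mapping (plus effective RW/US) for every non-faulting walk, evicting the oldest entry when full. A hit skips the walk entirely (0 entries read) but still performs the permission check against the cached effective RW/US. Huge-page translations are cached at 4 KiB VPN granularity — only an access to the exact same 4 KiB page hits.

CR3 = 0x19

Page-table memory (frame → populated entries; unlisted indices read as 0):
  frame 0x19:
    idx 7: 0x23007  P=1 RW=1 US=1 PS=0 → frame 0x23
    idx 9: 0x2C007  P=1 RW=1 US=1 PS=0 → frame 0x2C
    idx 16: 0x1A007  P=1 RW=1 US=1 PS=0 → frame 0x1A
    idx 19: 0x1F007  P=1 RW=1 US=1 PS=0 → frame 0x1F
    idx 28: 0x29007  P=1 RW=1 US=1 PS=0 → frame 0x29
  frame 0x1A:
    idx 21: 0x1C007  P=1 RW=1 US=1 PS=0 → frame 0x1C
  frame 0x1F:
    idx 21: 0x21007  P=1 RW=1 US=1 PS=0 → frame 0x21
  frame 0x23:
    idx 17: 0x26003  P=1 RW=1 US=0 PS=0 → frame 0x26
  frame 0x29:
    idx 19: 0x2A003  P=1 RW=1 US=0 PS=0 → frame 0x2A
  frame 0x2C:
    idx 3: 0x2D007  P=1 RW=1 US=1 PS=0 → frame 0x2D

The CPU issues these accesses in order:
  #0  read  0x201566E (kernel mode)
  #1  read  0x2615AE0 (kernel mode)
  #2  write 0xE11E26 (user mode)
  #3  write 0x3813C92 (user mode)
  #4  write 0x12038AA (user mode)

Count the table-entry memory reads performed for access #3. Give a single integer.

Per-access translation:
#0 VA=0x201566E (r,kernel):
  lvl0: tbl 0x19, slot 16 ⇒ 0x1A007 (P1/RW1/US1/PS0)
  lvl1: tbl 0x1A, slot 21 ⇒ 0x1C007 (P1/RW1/US1/PS0)
  → PA=0x1C66E  (2 entries read)
#1 VA=0x2615AE0 (r,kernel):
  lvl0: tbl 0x19, slot 19 ⇒ 0x1F007 (P1/RW1/US1/PS0)
  lvl1: tbl 0x1F, slot 21 ⇒ 0x21007 (P1/RW1/US1/PS0)
  → PA=0x21AE0  (2 entries read)
#2 VA=0xE11E26 (w,user):
  lvl0: tbl 0x19, slot 7 ⇒ 0x23007 (P1/RW1/US1/PS0)
  lvl1: tbl 0x23, slot 17 ⇒ 0x26003 (P1/RW1/US0/PS0)
  ⇒ fault: PROTECTION_VIOLATION  — 2 lookups
#3 VA=0x3813C92 (w,user):
  lvl0: tbl 0x19, slot 28 ⇒ 0x29007 (P1/RW1/US1/PS0)
  lvl1: tbl 0x29, slot 19 ⇒ 0x2A003 (P1/RW1/US0/PS0)
  ⇒ fault: PROTECTION_VIOLATION  — 2 lookups
#4 VA=0x12038AA (w,user):
  lvl0: tbl 0x19, slot 9 ⇒ 0x2C007 (P1/RW1/US1/PS0)
  lvl1: tbl 0x2C, slot 3 ⇒ 0x2D007 (P1/RW1/US1/PS0)
  → PA=0x2D8AA  (2 entries read)

Entries read for #3: 2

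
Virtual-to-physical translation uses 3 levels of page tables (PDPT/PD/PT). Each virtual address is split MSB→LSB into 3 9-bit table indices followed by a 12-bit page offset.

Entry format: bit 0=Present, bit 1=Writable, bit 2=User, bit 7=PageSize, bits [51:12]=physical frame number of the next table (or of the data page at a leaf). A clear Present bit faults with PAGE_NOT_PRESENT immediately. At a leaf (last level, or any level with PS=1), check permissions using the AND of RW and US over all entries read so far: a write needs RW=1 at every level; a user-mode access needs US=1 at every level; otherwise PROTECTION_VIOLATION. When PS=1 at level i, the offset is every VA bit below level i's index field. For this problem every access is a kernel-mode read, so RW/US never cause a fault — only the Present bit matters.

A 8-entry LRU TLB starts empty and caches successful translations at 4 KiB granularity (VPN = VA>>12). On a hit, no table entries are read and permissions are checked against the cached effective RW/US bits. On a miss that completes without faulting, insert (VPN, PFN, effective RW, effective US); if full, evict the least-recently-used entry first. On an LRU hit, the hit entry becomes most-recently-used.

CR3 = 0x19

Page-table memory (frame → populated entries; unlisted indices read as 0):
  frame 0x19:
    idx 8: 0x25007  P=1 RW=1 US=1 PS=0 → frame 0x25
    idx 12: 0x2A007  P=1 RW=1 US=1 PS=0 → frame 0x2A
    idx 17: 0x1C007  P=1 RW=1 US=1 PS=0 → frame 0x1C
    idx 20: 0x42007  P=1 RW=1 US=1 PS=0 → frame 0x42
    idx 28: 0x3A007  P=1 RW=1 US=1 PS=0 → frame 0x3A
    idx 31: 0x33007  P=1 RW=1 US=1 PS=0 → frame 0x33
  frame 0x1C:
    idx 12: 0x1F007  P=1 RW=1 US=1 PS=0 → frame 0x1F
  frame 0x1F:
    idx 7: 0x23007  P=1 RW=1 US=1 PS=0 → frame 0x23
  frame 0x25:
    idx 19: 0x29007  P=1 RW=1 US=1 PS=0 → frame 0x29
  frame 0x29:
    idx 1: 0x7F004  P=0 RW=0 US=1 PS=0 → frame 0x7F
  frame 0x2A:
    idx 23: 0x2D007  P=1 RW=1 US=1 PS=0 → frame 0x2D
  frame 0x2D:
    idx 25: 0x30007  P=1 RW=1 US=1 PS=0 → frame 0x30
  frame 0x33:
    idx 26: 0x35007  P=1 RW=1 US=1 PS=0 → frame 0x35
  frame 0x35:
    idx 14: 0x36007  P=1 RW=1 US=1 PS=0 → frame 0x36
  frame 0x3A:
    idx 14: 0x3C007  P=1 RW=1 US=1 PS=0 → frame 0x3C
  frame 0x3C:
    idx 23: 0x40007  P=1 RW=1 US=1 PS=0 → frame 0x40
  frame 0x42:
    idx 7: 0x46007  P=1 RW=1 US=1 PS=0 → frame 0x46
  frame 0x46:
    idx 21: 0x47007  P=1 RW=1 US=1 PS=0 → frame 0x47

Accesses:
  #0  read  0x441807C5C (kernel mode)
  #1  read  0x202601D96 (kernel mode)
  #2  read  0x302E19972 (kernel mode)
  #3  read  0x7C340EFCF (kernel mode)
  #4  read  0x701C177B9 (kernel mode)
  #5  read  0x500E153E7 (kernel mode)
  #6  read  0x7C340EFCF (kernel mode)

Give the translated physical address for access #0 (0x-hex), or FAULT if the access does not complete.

Walk each access:
#0 VA=0x441807C5C (r,kernel):
  L0 @0x19[17] → 0x1C007  P=1,RW=1,US=1,PS=0
  L1 @0x1C[12] → 0x1F007  P=1,RW=1,US=1,PS=0
  L2 @0x1F[7] → 0x23007  P=1,RW=1,US=1,PS=0
  ⇒ phys 0x23C5C  [3 reads]
#1 VA=0x202601D96 (r,kernel):
  L0 @0x19[8] → 0x25007  P=1,RW=1,US=1,PS=0
  L1 @0x25[19] → 0x29007  P=1,RW=1,US=1,PS=0
  L2 @0x29[1] → 0x7F004  P=0,RW=0,US=1,PS=0
  ✗ PAGE_NOT_PRESENT  [3 reads]
#2 VA=0x302E19972 (r,kernel):
  L0 @0x19[12] → 0x2A007  P=1,RW=1,US=1,PS=0
  L1 @0x2A[23] → 0x2D007  P=1,RW=1,US=1,PS=0
  L2 @0x2D[25] → 0x30007  P=1,RW=1,US=1,PS=0
  ⇒ phys 0x30972  [3 reads]
#3 VA=0x7C340EFCF (r,kernel):
  L0 @0x19[31] → 0x33007  P=1,RW=1,US=1,PS=0
  L1 @0x33[26] → 0x35007  P=1,RW=1,US=1,PS=0
  L2 @0x35[14] → 0x36007  P=1,RW=1,US=1,PS=0
  ⇒ phys 0x36FCF  [3 reads]
#4 VA=0x701C177B9 (r,kernel):
  L0 @0x19[28] → 0x3A007  P=1,RW=1,US=1,PS=0
  L1 @0x3A[14] → 0x3C007  P=1,RW=1,US=1,PS=0
  L2 @0x3C[23] → 0x40007  P=1,RW=1,US=1,PS=0
  ⇒ phys 0x407B9  [3 reads]
#5 VA=0x500E153E7 (r,kernel):
  L0 @0x19[20] → 0x42007  P=1,RW=1,US=1,PS=0
  L1 @0x42[7] → 0x46007  P=1,RW=1,US=1,PS=0
  L2 @0x46[21] → 0x47007  P=1,RW=1,US=1,PS=0
  ⇒ phys 0x473E7  [3 reads]
#6 VA=0x7C340EFCF (r,kernel):
  TLB hit vpn=0x7C340E → PA=0x36FCF

Access #0 PA: 0x23C5C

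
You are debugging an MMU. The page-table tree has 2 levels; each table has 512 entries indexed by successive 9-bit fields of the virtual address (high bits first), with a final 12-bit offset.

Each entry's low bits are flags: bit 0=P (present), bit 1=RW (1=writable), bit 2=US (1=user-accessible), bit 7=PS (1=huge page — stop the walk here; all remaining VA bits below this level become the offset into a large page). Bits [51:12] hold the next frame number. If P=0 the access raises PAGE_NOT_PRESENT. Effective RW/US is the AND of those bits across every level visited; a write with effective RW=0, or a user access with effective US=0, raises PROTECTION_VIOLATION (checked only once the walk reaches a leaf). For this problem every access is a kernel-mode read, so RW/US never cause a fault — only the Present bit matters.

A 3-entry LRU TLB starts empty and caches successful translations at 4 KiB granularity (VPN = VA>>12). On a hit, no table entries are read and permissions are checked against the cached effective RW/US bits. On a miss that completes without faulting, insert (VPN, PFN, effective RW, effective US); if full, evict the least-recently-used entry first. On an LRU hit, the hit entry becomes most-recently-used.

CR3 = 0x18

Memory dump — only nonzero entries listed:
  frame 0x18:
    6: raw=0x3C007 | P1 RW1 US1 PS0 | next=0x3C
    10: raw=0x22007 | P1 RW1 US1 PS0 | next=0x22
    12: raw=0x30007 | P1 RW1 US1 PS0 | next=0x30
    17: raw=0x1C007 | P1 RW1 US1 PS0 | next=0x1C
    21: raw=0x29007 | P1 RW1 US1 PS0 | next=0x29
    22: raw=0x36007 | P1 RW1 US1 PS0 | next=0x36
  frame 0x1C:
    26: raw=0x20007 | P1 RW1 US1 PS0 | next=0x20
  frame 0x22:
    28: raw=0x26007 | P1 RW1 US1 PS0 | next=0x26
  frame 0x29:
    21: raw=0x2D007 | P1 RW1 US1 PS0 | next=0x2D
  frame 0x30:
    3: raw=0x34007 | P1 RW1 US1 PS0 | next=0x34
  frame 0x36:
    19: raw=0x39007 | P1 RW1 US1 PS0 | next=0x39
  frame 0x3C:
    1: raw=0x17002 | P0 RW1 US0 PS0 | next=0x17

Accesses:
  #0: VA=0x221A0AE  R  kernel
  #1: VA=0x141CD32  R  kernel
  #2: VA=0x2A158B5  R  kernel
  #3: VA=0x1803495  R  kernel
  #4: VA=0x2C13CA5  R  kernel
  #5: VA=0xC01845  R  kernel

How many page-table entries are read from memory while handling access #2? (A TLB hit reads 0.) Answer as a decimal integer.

Walk each access:
#0 VA=0x221A0AE (r,kernel):
  L0: frame=0x18 idx=17 entry=0x1C007 [P=1 RW=1 US=1 PS=0]
  L1: frame=0x1C idx=26 entry=0x20007 [P=1 RW=1 US=1 PS=0]
  ✓ 0x200AE  — 2 lookups
#1 VA=0x141CD32 (r,kernel):
  L0: frame=0x18 idx=10 entry=0x22007 [P=1 RW=1 US=1 PS=0]
  L1: frame=0x22 idx=28 entry=0x26007 [P=1 RW=1 US=1 PS=0]
  ✓ 0x26D32  — 2 lookups
#2 VA=0x2A158B5 (r,kernel):
  L0: frame=0x18 idx=21 entry=0x29007 [P=1 RW=1 US=1 PS=0]
  L1: frame=0x29 idx=21 entry=0x2D007 [P=1 RW=1 US=1 PS=0]
  ✓ 0x2D8B5  — 2 lookups
#3 VA=0x1803495 (r,kernel):
  L0: frame=0x18 idx=12 entry=0x30007 [P=1 RW=1 US=1 PS=0]
  L1: frame=0x30 idx=3 entry=0x34007 [P=1 RW=1 US=1 PS=0]
  ✓ 0x34495  — 2 lookups
#4 VA=0x2C13CA5 (r,kernel):
  L0: frame=0x18 idx=22 entry=0x36007 [P=1 RW=1 US=1 PS=0]
  L1: frame=0x36 idx=19 entry=0x39007 [P=1 RW=1 US=1 PS=0]
  ✓ 0x39CA5  — 2 lookups
#5 VA=0xC01845 (r,kernel):
  L0: frame=0x18 idx=6 entry=0x3C007 [P=1 RW=1 US=1 PS=0]
  L1: frame=0x3C idx=1 entry=0x17002 [P=0 RW=1 US=0 PS=0]
  ⇒ fault: PAGE_NOT_PRESENT  — 2 lookups

Entries read for #2: 2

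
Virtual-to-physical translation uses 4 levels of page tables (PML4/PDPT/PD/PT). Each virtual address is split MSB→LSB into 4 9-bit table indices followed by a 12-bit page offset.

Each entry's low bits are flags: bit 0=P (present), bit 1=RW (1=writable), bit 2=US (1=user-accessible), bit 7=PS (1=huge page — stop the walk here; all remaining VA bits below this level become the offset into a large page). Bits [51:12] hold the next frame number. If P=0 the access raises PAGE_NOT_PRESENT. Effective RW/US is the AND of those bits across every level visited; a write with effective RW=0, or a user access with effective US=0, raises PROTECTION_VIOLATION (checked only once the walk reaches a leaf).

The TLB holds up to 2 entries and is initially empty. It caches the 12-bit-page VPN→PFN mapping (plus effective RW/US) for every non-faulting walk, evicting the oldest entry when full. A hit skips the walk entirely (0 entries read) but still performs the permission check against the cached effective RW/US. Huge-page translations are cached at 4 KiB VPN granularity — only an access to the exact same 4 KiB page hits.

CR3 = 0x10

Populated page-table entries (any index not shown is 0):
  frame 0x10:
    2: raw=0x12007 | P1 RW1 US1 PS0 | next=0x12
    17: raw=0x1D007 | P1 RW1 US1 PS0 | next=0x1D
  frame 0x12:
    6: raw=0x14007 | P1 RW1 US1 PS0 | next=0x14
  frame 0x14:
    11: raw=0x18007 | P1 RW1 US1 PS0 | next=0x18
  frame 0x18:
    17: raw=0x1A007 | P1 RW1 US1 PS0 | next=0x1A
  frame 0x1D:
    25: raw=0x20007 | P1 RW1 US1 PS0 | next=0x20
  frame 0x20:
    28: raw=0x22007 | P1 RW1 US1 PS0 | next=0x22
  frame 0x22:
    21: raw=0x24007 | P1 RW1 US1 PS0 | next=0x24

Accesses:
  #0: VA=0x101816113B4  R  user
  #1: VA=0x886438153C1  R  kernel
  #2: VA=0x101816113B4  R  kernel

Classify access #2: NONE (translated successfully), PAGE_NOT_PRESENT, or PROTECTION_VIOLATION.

Trace:
#0 VA=0x101816113B4 (r,user):
  L0 @0x10[2] → 0x12007  P=1,RW=1,US=1,PS=0
  L1 @0x12[6] → 0x14007  P=1,RW=1,US=1,PS=0
  L2 @0x14[11] → 0x18007  P=1,RW=1,US=1,PS=0
  L3 @0x18[17] → 0x1A007  P=1,RW=1,US=1,PS=0
  → PA=0x1A3B4  (4 entries read)
#1 VA=0x886438153C1 (r,kernel):
  L0 @0x10[17] → 0x1D007  P=1,RW=1,US=1,PS=0
  L1 @0x1D[25] → 0x20007  P=1,RW=1,US=1,PS=0
  L2 @0x20[28] → 0x22007  P=1,RW=1,US=1,PS=0
  L3 @0x22[21] → 0x24007  P=1,RW=1,US=1,PS=0
  → PA=0x243C1  (4 entries read)
#2 VA=0x101816113B4 (r,kernel):
  TLB hit vpn=0x10181611 → PA=0x1A3B4

Access #2 fault: NONE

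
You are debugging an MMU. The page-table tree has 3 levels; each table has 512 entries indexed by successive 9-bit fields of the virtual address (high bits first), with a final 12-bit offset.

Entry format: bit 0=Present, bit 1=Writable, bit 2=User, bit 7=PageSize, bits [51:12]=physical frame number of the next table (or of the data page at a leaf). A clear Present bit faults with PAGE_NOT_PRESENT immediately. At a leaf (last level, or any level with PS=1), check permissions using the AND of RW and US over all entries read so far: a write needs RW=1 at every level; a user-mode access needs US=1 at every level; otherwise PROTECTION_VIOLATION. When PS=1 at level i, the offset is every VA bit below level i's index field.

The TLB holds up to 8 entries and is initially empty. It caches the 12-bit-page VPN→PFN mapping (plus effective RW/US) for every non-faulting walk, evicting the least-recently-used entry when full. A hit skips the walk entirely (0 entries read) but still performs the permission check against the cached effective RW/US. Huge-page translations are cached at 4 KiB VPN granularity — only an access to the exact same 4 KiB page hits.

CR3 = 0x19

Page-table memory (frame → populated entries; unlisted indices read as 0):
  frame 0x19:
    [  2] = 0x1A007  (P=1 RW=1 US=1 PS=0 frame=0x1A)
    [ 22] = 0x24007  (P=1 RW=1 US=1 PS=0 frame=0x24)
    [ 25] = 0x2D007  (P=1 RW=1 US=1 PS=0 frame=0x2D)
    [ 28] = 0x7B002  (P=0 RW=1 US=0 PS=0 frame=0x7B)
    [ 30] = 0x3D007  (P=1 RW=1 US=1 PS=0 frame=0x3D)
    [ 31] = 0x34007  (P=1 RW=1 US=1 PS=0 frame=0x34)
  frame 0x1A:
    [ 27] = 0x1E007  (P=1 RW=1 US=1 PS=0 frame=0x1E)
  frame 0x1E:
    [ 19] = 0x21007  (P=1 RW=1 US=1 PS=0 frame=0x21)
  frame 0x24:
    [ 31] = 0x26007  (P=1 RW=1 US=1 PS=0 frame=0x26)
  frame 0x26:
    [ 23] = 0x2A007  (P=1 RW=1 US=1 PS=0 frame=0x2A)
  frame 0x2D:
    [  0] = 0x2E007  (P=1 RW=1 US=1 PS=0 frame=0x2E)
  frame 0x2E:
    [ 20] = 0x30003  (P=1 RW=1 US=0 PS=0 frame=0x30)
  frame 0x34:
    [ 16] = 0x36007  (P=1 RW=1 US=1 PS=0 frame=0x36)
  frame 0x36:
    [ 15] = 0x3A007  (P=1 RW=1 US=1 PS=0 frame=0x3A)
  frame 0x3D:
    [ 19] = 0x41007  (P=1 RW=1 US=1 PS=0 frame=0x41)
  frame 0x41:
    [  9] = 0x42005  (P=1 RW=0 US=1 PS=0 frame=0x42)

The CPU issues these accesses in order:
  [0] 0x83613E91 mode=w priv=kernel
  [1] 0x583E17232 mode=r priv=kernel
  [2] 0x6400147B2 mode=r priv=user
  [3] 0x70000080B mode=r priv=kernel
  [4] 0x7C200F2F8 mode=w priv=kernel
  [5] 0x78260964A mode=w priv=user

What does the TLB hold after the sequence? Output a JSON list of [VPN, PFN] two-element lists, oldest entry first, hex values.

Trace:
#0 VA=0x83613E91 (w,kernel):
  [0] read 0x19 idx=2: raw=0x1A007 flags P=1 W=1 U=1 S=0
  [1] read 0x1A idx=27: raw=0x1E007 flags P=1 W=1 U=1 S=0
  [2] read 0x1E idx=19: raw=0x21007 flags P=1 W=1 U=1 S=0
  ✓ 0x21E91  — 3 lookups
#1 VA=0x583E17232 (r,kernel):
  [0] read 0x19 idx=22: raw=0x24007 flags P=1 W=1 U=1 S=0
  [1] read 0x24 idx=31: raw=0x26007 flags P=1 W=1 U=1 S=0
  [2] read 0x26 idx=23: raw=0x2A007 flags P=1 W=1 U=1 S=0
  ✓ 0x2A232  — 3 lookups
#2 VA=0x6400147B2 (r,user):
  [0] read 0x19 idx=25: raw=0x2D007 flags P=1 W=1 U=1 S=0
  [1] read 0x2D idx=0: raw=0x2E007 flags P=1 W=1 U=1 S=0
  [2] read 0x2E idx=20: raw=0x30003 flags P=1 W=1 U=0 S=0
  ✗ PROTECTION_VIOLATION  [3 reads]
#3 VA=0x70000080B (r,kernel):
  [0] read 0x19 idx=28: raw=0x7B002 flags P=0 W=1 U=0 S=0
  ✗ PAGE_NOT_PRESENT  [1 reads]
#4 VA=0x7C200F2F8 (w,kernel):
  [0] read 0x19 idx=31: raw=0x34007 flags P=1 W=1 U=1 S=0
  [1] read 0x34 idx=16: raw=0x36007 flags P=1 W=1 U=1 S=0
  [2] read 0x36 idx=15: raw=0x3A007 flags P=1 W=1 U=1 S=0
  ✓ 0x3A2F8  — 3 lookups
#5 VA=0x78260964A (w,user):
  [0] read 0x19 idx=30: raw=0x3D007 flags P=1 W=1 U=1 S=0
  [1] read 0x3D idx=19: raw=0x41007 flags P=1 W=1 U=1 S=0
  [2] read 0x41 idx=9: raw=0x42005 flags P=1 W=0 U=1 S=0
  ✗ PROTECTION_VIOLATION  [3 reads]

TLB: [["0x83613", "0x21"], ["0x583E17", "0x2A"], ["0x7C200F", "0x3A"]]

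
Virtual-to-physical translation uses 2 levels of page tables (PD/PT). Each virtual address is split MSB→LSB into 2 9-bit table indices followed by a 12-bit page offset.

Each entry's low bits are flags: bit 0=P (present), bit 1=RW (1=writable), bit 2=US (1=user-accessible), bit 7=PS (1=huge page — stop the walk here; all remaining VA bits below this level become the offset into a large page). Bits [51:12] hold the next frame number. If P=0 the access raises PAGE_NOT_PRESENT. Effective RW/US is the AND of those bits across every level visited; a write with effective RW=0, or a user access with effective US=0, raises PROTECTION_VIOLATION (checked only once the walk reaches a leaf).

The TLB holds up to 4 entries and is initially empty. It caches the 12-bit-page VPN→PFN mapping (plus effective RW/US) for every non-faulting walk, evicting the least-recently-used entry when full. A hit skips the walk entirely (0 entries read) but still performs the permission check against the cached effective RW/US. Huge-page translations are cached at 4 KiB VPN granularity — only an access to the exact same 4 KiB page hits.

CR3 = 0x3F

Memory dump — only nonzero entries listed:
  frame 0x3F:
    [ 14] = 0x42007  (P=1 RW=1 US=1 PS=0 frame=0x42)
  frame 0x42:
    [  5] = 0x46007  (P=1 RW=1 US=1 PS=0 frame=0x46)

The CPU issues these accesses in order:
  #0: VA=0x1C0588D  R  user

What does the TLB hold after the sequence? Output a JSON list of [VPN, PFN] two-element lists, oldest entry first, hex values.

Walk each access:
#0 VA=0x1C0588D (r,user):
  lvl0: tbl 0x3F, slot 14 ⇒ 0x42007 (P1/RW1/US1/PS0)
  lvl1: tbl 0x42, slot 5 ⇒ 0x46007 (P1/RW1/US1/PS0)
  ⇒ phys 0x4688D  [2 reads]

TLB: [["0x1C05", "0x46"]]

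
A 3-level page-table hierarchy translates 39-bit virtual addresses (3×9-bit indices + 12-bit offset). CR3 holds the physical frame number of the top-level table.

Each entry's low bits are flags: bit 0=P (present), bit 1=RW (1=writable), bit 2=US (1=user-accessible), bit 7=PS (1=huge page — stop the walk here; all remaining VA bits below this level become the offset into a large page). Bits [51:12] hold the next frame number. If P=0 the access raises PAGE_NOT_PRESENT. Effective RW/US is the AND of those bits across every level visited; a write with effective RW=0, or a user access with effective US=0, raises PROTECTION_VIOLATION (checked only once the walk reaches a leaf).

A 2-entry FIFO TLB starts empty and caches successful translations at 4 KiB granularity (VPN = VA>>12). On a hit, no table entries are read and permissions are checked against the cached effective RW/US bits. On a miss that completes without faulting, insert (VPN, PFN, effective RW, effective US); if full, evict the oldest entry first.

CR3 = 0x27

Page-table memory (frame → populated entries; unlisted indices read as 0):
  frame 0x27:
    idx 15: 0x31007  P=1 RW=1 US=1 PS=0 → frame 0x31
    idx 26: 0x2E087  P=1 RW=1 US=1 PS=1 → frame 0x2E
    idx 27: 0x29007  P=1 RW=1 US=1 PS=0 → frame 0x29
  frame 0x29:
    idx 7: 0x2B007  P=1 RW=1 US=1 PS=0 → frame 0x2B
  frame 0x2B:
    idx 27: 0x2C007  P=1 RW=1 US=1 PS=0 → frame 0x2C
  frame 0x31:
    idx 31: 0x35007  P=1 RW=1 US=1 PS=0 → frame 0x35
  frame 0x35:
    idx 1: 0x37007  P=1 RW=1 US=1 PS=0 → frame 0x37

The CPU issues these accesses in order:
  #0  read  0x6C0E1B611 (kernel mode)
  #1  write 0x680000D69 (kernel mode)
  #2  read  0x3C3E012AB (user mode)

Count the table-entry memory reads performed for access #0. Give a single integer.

Walk each access:
#0 VA=0x6C0E1B611 (r,kernel):
  L0: frame=0x27 idx=27 entry=0x29007 [P=1 RW=1 US=1 PS=0]
  L1: frame=0x29 idx=7 entry=0x2B007 [P=1 RW=1 US=1 PS=0]
  L2: frame=0x2B idx=27 entry=0x2C007 [P=1 RW=1 US=1 PS=0]
  → PA=0x2C611  (3 entries read)
#1 VA=0x680000D69 (w,kernel):
  L0: frame=0x27 idx=26 entry=0x2E087 [P=1 RW=1 US=1 PS=1]
  → PA=0x2ED69 (huge @L0)  (1 entries read)
#2 VA=0x3C3E012AB (r,user):
  L0: frame=0x27 idx=15 entry=0x31007 [P=1 RW=1 US=1 PS=0]
  L1: frame=0x31 idx=31 entry=0x35007 [P=1 RW=1 US=1 PS=0]
  L2: frame=0x35 idx=1 entry=0x37007 [P=1 RW=1 US=1 PS=0]
  → PA=0x372AB  (3 entries read)

Entries read for #0: 3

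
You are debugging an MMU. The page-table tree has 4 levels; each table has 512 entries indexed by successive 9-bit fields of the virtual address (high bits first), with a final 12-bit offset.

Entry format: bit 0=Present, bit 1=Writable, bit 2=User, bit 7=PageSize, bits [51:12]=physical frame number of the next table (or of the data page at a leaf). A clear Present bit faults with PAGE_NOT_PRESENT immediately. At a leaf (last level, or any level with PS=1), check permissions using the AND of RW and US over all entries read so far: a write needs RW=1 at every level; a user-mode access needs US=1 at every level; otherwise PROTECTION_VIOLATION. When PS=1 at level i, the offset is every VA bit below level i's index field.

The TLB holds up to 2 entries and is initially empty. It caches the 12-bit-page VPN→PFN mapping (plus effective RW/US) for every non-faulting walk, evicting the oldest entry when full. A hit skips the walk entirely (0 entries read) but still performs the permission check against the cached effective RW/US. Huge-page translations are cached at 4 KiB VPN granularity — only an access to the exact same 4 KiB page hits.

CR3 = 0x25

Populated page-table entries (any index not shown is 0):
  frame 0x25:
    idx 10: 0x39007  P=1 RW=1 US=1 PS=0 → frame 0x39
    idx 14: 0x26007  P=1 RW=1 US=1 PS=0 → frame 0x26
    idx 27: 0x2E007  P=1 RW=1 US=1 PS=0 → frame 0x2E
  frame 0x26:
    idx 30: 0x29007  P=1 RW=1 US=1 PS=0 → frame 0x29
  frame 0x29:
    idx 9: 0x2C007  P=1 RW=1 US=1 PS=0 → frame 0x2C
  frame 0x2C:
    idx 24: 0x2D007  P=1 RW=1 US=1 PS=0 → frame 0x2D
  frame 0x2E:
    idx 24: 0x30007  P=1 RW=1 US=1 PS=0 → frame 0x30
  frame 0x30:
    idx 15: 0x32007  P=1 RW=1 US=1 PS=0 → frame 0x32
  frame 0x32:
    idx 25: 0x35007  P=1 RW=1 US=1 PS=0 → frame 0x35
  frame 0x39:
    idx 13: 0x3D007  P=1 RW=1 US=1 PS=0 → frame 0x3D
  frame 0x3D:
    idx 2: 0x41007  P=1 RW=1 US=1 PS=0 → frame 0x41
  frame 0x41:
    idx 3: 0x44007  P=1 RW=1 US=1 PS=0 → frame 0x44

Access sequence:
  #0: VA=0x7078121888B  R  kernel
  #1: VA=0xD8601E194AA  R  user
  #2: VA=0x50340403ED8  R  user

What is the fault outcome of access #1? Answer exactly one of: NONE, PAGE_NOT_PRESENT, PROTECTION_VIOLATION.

Per-access translation:
#0 VA=0x7078121888B (r,kernel):
  L0: frame=0x25 idx=14 entry=0x26007 [P=1 RW=1 US=1 PS=0]
  L1: frame=0x26 idx=30 entry=0x29007 [P=1 RW=1 US=1 PS=0]
  L2: frame=0x29 idx=9 entry=0x2C007 [P=1 RW=1 US=1 PS=0]
  L3: frame=0x2C idx=24 entry=0x2D007 [P=1 RW=1 US=1 PS=0]
  ⇒ phys 0x2D88B  [4 reads]
#1 VA=0xD8601E194AA (r,user):
  L0: frame=0x25 idx=27 entry=0x2E007 [P=1 RW=1 US=1 PS=0]
  L1: frame=0x2E idx=24 entry=0x30007 [P=1 RW=1 US=1 PS=0]
  L2: frame=0x30 idx=15 entry=0x32007 [P=1 RW=1 US=1 PS=0]
  L3: frame=0x32 idx=25 entry=0x35007 [P=1 RW=1 US=1 PS=0]
  ⇒ phys 0x354AA  [4 reads]
#2 VA=0x50340403ED8 (r,user):
  L0: frame=0x25 idx=10 entry=0x39007 [P=1 RW=1 US=1 PS=0]
  L1: frame=0x39 idx=13 entry=0x3D007 [P=1 RW=1 US=1 PS=0]
  L2: frame=0x3D idx=2 entry=0x41007 [P=1 RW=1 US=1 PS=0]
  L3: frame=0x41 idx=3 entry=0x44007 [P=1 RW=1 US=1 PS=0]
  ⇒ phys 0x44ED8  [4 reads]

Access #1 fault: NONE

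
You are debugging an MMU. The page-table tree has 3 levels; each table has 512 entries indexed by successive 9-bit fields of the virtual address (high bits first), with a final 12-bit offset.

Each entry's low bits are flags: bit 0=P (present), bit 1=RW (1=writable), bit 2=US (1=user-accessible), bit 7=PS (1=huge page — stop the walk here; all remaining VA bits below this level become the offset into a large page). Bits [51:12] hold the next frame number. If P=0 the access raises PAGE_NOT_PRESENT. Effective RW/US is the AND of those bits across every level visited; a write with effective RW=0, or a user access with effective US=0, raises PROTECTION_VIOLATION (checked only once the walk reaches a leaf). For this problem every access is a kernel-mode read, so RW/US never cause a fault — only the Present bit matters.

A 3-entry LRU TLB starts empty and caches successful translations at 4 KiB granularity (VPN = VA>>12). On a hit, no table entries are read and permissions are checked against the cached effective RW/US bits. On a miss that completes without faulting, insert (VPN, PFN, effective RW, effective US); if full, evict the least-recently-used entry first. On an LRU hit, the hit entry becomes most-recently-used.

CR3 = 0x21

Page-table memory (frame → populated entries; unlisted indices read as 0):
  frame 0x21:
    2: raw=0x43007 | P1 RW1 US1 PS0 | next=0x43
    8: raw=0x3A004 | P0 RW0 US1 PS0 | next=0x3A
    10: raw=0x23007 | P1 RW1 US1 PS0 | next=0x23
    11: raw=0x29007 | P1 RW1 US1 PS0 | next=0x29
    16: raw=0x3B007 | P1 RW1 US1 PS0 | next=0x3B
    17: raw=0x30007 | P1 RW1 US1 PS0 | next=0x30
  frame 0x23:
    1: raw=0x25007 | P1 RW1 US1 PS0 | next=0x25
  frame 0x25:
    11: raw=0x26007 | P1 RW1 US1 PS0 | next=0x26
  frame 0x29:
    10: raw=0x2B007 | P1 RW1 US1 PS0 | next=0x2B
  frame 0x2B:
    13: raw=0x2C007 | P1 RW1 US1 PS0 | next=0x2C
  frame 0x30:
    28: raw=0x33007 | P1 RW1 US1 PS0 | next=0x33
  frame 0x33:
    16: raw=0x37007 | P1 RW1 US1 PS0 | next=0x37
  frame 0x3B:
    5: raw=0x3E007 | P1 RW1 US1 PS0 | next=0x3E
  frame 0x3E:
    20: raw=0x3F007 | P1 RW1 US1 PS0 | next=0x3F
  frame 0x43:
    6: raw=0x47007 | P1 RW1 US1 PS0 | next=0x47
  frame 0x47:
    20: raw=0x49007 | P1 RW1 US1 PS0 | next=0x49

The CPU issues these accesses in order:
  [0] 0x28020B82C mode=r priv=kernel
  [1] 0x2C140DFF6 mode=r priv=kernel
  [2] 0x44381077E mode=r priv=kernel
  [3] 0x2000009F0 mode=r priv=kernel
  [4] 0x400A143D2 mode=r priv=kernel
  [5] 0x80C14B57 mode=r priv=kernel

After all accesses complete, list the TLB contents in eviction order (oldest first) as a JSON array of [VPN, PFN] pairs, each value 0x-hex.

Trace:
#0 VA=0x28020B82C (r,kernel):
  L0: frame=0x21 idx=10 entry=0x23007 [P=1 RW=1 US=1 PS=0]
  L1: frame=0x23 idx=1 entry=0x25007 [P=1 RW=1 US=1 PS=0]
  L2: frame=0x25 idx=11 entry=0x26007 [P=1 RW=1 US=1 PS=0]
  ⇒ phys 0x2682C  [3 reads]
#1 VA=0x2C140DFF6 (r,kernel):
  L0: frame=0x21 idx=11 entry=0x29007 [P=1 RW=1 US=1 PS=0]
  L1: frame=0x29 idx=10 entry=0x2B007 [P=1 RW=1 US=1 PS=0]
  L2: frame=0x2B idx=13 entry=0x2C007 [P=1 RW=1 US=1 PS=0]
  ⇒ phys 0x2CFF6  [3 reads]
#2 VA=0x44381077E (r,kernel):
  L0: frame=0x21 idx=17 entry=0x30007 [P=1 RW=1 US=1 PS=0]
  L1: frame=0x30 idx=28 entry=0x33007 [P=1 RW=1 US=1 PS=0]
  L2: frame=0x33 idx=16 entry=0x37007 [P=1 RW=1 US=1 PS=0]
  ⇒ phys 0x3777E  [3 reads]
#3 VA=0x2000009F0 (r,kernel):
  L0: frame=0x21 idx=8 entry=0x3A004 [P=0 RW=0 US=1 PS=0]
  ✗ PAGE_NOT_PRESENT  [1 reads]
#4 VA=0x400A143D2 (r,kernel):
  L0: frame=0x21 idx=16 entry=0x3B007 [P=1 RW=1 US=1 PS=0]
  L1: frame=0x3B idx=5 entry=0x3E007 [P=1 RW=1 US=1 PS=0]
  L2: frame=0x3E idx=20 entry=0x3F007 [P=1 RW=1 US=1 PS=0]
  ⇒ phys 0x3F3D2  [3 reads]
#5 VA=0x80C14B57 (r,kernel):
  L0: frame=0x21 idx=2 entry=0x43007 [P=1 RW=1 US=1 PS=0]
  L1: frame=0x43 idx=6 entry=0x47007 [P=1 RW=1 US=1 PS=0]
  L2: frame=0x47 idx=20 entry=0x49007 [P=1 RW=1 US=1 PS=0]
  ⇒ phys 0x49B57  [3 reads]

TLB: [["0x443810", "0x37"], ["0x400A14", "0x3F"], ["0x80C14", "0x49"]]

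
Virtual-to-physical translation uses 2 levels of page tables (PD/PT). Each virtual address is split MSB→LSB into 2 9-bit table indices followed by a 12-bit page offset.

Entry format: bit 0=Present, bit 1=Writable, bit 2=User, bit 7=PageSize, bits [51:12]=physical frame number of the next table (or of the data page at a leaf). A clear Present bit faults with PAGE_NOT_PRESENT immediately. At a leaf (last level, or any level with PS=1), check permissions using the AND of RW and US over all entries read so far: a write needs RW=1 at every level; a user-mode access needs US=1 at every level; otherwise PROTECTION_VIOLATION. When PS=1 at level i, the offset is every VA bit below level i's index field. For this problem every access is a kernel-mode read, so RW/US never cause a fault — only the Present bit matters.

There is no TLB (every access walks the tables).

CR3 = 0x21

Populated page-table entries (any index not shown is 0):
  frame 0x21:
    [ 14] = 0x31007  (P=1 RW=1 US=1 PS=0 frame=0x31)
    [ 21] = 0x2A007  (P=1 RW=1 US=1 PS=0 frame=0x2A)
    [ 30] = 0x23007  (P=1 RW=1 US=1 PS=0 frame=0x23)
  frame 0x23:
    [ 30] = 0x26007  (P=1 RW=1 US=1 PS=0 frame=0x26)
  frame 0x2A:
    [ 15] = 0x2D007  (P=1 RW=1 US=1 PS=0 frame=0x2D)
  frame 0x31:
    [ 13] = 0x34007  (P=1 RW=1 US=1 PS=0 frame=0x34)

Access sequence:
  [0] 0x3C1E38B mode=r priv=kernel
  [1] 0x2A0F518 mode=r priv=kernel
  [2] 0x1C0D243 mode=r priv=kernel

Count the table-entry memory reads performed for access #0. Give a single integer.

Per-access translation:
#0 VA=0x3C1E38B (r,kernel):
  L0 @0x21[30] → 0x23007  P=1,RW=1,US=1,PS=0
  L1 @0x23[30] → 0x26007  P=1,RW=1,US=1,PS=0
  → PA=0x2638B  (2 entries read)
#1 VA=0x2A0F518 (r,kernel):
  L0 @0x21[21] → 0x2A007  P=1,RW=1,US=1,PS=0
  L1 @0x2A[15] → 0x2D007  P=1,RW=1,US=1,PS=0
  → PA=0x2D518  (2 entries read)
#2 VA=0x1C0D243 (r,kernel):
  L0 @0x21[14] → 0x31007  P=1,RW=1,US=1,PS=0
  L1 @0x31[13] → 0x34007  P=1,RW=1,US=1,PS=0
  → PA=0x34243  (2 entries read)

Entries read for #0: 2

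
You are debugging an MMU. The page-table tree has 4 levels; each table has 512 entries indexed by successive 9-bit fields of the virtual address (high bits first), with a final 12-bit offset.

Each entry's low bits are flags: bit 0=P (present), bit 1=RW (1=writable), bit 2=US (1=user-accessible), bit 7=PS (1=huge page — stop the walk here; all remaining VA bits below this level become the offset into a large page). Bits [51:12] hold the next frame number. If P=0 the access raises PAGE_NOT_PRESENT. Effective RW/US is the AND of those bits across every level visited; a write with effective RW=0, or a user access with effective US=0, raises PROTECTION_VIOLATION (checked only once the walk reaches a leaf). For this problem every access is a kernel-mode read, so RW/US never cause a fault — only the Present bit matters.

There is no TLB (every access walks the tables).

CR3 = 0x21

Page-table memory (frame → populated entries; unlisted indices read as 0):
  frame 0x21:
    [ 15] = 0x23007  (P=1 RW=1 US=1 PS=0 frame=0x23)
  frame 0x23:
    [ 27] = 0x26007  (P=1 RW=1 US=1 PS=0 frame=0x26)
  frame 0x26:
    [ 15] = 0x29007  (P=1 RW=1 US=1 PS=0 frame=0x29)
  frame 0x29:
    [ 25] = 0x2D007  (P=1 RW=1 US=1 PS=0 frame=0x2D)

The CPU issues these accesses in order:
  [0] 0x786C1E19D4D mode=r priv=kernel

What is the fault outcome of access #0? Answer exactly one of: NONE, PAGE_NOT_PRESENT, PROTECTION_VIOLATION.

Trace:
#0 VA=0x786C1E19D4D (r,kernel):
  lvl0: tbl 0x21, slot 15 ⇒ 0x23007 (P1/RW1/US1/PS0)
  lvl1: tbl 0x23, slot 27 ⇒ 0x26007 (P1/RW1/US1/PS0)
  lvl2: tbl 0x26, slot 15 ⇒ 0x29007 (P1/RW1/US1/PS0)
  lvl3: tbl 0x29, slot 25 ⇒ 0x2D007 (P1/RW1/US1/PS0)
  → PA=0x2DD4D  (4 entries read)

Access #0 fault: NONE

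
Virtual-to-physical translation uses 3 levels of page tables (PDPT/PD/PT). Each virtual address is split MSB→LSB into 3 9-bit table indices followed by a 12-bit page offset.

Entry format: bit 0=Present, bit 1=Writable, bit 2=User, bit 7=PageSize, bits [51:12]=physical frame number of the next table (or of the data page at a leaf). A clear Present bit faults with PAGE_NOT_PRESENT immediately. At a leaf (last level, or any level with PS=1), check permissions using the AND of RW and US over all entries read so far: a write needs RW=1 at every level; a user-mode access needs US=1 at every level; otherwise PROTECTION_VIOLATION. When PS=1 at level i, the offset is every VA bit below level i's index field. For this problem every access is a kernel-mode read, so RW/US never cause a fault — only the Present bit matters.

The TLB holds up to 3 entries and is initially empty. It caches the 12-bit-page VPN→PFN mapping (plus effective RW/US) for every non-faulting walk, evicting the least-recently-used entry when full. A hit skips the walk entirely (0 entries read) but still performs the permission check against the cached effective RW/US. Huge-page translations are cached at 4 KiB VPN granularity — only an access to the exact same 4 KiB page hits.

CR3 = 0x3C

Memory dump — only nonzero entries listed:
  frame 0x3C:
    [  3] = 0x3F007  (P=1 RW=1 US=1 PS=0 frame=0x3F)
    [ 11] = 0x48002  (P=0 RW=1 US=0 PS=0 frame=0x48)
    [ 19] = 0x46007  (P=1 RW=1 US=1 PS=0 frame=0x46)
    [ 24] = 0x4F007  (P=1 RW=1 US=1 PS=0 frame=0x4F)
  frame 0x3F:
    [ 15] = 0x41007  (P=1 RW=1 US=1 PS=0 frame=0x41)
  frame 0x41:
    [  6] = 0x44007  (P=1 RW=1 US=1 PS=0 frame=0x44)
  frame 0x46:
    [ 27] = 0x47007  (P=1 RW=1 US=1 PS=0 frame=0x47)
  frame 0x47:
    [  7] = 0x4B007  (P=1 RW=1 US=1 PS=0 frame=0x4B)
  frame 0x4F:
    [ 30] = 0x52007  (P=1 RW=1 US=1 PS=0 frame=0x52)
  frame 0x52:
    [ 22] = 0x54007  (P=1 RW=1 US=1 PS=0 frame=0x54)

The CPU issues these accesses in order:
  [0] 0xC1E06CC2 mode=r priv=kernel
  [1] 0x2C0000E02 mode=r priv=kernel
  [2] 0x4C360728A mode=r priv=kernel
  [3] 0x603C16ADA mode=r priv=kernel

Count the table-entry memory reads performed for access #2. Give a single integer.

Trace:
#0 VA=0xC1E06CC2 (r,kernel):
  lvl0: tbl 0x3C, slot 3 ⇒ 0x3F007 (P1/RW1/US1/PS0)
  lvl1: tbl 0x3F, slot 15 ⇒ 0x41007 (P1/RW1/US1/PS0)
  lvl2: tbl 0x41, slot 6 ⇒ 0x44007 (P1/RW1/US1/PS0)
  ⇒ phys 0x44CC2  [3 reads]
#1 VA=0x2C0000E02 (r,kernel):
  lvl0: tbl 0x3C, slot 11 ⇒ 0x48002 (P0/RW1/US0/PS0)
  ✗ PAGE_NOT_PRESENT  [1 reads]
#2 VA=0x4C360728A (r,kernel):
  lvl0: tbl 0x3C, slot 19 ⇒ 0x46007 (P1/RW1/US1/PS0)
  lvl1: tbl 0x46, slot 27 ⇒ 0x47007 (P1/RW1/US1/PS0)
  lvl2: tbl 0x47, slot 7 ⇒ 0x4B007 (P1/RW1/US1/PS0)
  ⇒ phys 0x4B28A  [3 reads]
#3 VA=0x603C16ADA (r,kernel):
  lvl0: tbl 0x3C, slot 24 ⇒ 0x4F007 (P1/RW1/US1/PS0)
  lvl1: tbl 0x4F, slot 30 ⇒ 0x52007 (P1/RW1/US1/PS0)
  lvl2: tbl 0x52, slot 22 ⇒ 0x54007 (P1/RW1/US1/PS0)
  ⇒ phys 0x54ADA  [3 reads]

Entries read for #2: 3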